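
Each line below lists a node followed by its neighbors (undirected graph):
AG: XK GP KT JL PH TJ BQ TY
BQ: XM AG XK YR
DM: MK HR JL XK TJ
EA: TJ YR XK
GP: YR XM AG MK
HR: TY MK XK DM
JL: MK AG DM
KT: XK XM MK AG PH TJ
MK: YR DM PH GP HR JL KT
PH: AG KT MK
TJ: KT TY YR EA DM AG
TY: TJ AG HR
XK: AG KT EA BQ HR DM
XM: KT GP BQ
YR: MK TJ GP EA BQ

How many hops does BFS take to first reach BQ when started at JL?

2

Level 0: JL
Level 1: AG, DM, MK
Level 2: BQ, GP, HR, KT, PH, TJ, TY, XK, YR
Level 3: EA, XM
BQ first appears at level 2.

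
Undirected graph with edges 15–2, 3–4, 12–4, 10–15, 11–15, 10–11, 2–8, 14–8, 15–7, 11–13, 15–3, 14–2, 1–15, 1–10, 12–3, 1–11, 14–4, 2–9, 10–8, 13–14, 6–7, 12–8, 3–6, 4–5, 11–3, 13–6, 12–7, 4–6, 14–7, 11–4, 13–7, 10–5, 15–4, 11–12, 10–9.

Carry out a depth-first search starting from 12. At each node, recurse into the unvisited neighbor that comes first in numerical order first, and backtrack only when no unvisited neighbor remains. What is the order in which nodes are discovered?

Visit 12
12 → 3
3 → 4
4 → 5
5 → 10
10 → 1
1 → 11
11 → 13
13 → 6
6 → 7
7 → 14
14 → 2
2 → 8
2 → 9
2 → 15

12 3 4 5 10 1 11 13 6 7 14 2 8 9 15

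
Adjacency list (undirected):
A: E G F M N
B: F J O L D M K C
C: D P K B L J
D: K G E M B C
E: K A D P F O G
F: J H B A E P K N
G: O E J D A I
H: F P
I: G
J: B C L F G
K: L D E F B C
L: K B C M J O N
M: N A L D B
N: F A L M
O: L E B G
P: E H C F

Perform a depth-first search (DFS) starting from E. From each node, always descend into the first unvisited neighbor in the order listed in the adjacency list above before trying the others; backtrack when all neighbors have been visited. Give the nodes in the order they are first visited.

Visit E
E → K
K → L
L → B
B → F
F → J
J → C
C → D
D → G
G → O
G → A
A → M
M → N
G → I
C → P
P → H

E → K → L → B → F → J → C → D → G → O → A → M → N → I → P → H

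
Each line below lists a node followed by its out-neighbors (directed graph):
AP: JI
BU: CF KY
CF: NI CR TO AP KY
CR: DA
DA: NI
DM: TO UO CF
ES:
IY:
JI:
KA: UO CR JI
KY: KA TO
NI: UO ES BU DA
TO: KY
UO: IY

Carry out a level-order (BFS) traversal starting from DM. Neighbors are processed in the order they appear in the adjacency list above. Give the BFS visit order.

DM, TO, UO, CF, KY, IY, NI, CR, AP, KA, ES, BU, DA, JI

Visit DM; enqueue TO, UO, CF → queue [TO, UO, CF]
Visit TO; enqueue KY → queue [UO, CF, KY]
Visit UO; enqueue IY → queue [CF, KY, IY]
Visit CF; enqueue NI, CR, AP → queue [KY, IY, NI, CR, AP]
Visit KY; enqueue KA → queue [IY, NI, CR, AP, KA]
Visit IY → queue [NI, CR, AP, KA]
Visit NI; enqueue ES, BU, DA → queue [CR, AP, KA, ES, BU, DA]
Visit CR → queue [AP, KA, ES, BU, DA]
Visit AP; enqueue JI → queue [KA, ES, BU, DA, JI]
Visit KA → queue [ES, BU, DA, JI]
Visit ES → queue [BU, DA, JI]
Visit BU → queue [DA, JI]
Visit DA → queue [JI]
Visit JI → queue []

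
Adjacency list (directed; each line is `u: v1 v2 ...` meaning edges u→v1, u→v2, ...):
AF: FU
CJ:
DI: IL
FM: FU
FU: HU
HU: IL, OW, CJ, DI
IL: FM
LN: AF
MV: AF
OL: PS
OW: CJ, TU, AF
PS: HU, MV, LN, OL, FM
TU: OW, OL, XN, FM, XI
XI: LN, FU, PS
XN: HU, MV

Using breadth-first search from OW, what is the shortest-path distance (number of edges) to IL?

Level 0: OW
Level 1: AF, CJ, TU
Level 2: FM, FU, OL, XI, XN
Level 3: HU, LN, MV, PS
Level 4: DI, IL
IL first appears at level 4.

4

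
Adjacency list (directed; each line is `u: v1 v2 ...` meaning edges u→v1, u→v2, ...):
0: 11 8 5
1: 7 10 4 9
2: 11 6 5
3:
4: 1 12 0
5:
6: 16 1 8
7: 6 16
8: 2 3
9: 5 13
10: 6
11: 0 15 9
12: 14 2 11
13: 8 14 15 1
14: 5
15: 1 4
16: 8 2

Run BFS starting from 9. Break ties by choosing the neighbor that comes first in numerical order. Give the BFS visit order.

Visit 9; enqueue 5, 13 → queue [5, 13]
Visit 5 → queue [13]
Visit 13; enqueue 1, 8, 14, 15 → queue [1, 8, 14, 15]
Visit 1; enqueue 4, 7, 10 → queue [8, 14, 15, 4, 7, 10]
Visit 8; enqueue 2, 3 → queue [14, 15, 4, 7, 10, 2, 3]
Visit 14 → queue [15, 4, 7, 10, 2, 3]
Visit 15 → queue [4, 7, 10, 2, 3]
Visit 4; enqueue 0, 12 → queue [7, 10, 2, 3, 0, 12]
Visit 7; enqueue 6, 16 → queue [10, 2, 3, 0, 12, 6, 16]
Visit 10 → queue [2, 3, 0, 12, 6, 16]
Visit 2; enqueue 11 → queue [3, 0, 12, 6, 16, 11]
Visit 3 → queue [0, 12, 6, 16, 11]
Visit 0 → queue [12, 6, 16, 11]
Visit 12 → queue [6, 16, 11]
Visit 6 → queue [16, 11]
Visit 16 → queue [11]
Visit 11 → queue []

9 -> 5 -> 13 -> 1 -> 8 -> 14 -> 15 -> 4 -> 7 -> 10 -> 2 -> 3 -> 0 -> 12 -> 6 -> 16 -> 11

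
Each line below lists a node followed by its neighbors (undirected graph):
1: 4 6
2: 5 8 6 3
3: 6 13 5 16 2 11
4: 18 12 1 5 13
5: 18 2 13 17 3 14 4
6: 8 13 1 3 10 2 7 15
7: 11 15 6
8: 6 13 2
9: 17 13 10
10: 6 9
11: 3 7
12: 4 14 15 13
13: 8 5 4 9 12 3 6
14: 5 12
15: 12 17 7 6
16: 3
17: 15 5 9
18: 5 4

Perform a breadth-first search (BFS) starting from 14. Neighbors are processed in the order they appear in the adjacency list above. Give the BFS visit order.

14 → 5 → 12 → 18 → 2 → 13 → 17 → 3 → 4 → 15 → 8 → 6 → 9 → 16 → 11 → 1 → 7 → 10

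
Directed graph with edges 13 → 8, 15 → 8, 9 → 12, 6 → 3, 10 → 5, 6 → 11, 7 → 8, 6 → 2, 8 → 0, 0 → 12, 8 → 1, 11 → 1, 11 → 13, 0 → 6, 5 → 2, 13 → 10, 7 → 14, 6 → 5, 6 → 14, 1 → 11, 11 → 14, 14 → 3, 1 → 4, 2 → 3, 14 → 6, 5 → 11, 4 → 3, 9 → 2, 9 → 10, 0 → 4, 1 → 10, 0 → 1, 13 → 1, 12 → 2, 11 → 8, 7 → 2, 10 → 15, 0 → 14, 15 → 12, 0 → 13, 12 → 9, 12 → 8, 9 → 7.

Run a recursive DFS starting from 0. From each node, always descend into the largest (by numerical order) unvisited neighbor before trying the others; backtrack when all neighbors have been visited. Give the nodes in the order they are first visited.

Visit 0
0 → 14
14 → 6
6 → 11
11 → 13
13 → 10
10 → 15
15 → 12
12 → 9
9 → 7
7 → 8
8 → 1
1 → 4
4 → 3
7 → 2
10 → 5

0, 14, 6, 11, 13, 10, 15, 12, 9, 7, 8, 1, 4, 3, 2, 5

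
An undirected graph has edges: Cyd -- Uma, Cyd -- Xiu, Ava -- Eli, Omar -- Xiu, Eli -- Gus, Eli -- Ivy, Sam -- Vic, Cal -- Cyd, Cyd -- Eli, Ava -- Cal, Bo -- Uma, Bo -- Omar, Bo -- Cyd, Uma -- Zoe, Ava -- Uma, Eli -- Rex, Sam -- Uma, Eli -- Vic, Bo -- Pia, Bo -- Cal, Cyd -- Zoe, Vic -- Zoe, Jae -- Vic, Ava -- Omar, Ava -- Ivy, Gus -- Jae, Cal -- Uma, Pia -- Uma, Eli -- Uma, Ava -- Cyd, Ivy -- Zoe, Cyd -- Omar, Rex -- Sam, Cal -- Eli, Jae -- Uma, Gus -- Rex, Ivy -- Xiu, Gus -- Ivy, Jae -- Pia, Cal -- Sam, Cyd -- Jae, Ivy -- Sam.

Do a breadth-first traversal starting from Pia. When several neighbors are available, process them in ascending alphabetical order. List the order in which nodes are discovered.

Visit Pia; enqueue Bo, Jae, Uma → queue [Bo, Jae, Uma]
Visit Bo; enqueue Cal, Cyd, Omar → queue [Jae, Uma, Cal, Cyd, Omar]
Visit Jae; enqueue Gus, Vic → queue [Uma, Cal, Cyd, Omar, Gus, Vic]
Visit Uma; enqueue Ava, Eli, Sam, Zoe → queue [Cal, Cyd, Omar, Gus, Vic, Ava, Eli, Sam, Zoe]
Visit Cal → queue [Cyd, Omar, Gus, Vic, Ava, Eli, Sam, Zoe]
Visit Cyd; enqueue Xiu → queue [Omar, Gus, Vic, Ava, Eli, Sam, Zoe, Xiu]
Visit Omar → queue [Gus, Vic, Ava, Eli, Sam, Zoe, Xiu]
Visit Gus; enqueue Ivy, Rex → queue [Vic, Ava, Eli, Sam, Zoe, Xiu, Ivy, Rex]
Visit Vic → queue [Ava, Eli, Sam, Zoe, Xiu, Ivy, Rex]
Visit Ava → queue [Eli, Sam, Zoe, Xiu, Ivy, Rex]
Visit Eli → queue [Sam, Zoe, Xiu, Ivy, Rex]
Visit Sam → queue [Zoe, Xiu, Ivy, Rex]
Visit Zoe → queue [Xiu, Ivy, Rex]
Visit Xiu → queue [Ivy, Rex]
Visit Ivy → queue [Rex]
Visit Rex → queue []

Pia → Bo → Jae → Uma → Cal → Cyd → Omar → Gus → Vic → Ava → Eli → Sam → Zoe → Xiu → Ivy → Rex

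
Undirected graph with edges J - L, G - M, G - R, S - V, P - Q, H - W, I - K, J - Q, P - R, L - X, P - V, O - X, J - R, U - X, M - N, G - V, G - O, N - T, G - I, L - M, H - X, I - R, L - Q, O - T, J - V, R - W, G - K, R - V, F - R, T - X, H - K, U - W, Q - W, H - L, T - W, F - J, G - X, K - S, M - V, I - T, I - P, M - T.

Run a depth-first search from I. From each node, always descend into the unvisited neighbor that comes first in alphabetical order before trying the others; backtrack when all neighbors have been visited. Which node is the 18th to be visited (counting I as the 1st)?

Visit I
I → G
G → K
K → H
H → L
L → J
J → F
F → R
R → P
P → Q
Q → W
W → T
T → M
M → N
M → V
V → S
T → O
O → X
X → U

Visit order: I, G, K, H, L, J, F, R, P, Q, W, T, M, N, V, S, O, X, U

X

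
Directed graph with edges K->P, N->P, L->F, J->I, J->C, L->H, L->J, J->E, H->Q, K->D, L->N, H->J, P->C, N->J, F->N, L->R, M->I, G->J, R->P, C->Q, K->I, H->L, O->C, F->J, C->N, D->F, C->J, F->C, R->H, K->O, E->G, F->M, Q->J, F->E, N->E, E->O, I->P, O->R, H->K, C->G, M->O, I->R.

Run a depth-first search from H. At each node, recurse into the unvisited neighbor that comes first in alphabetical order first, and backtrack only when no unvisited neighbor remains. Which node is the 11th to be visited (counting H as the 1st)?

I

Visit H
H → J
J → C
C → G
C → N
N → E
E → O
O → R
R → P
C → Q
J → I
H → K
K → D
D → F
F → M
H → L

Visit order: H, J, C, G, N, E, O, R, P, Q, I, K, D, F, M, L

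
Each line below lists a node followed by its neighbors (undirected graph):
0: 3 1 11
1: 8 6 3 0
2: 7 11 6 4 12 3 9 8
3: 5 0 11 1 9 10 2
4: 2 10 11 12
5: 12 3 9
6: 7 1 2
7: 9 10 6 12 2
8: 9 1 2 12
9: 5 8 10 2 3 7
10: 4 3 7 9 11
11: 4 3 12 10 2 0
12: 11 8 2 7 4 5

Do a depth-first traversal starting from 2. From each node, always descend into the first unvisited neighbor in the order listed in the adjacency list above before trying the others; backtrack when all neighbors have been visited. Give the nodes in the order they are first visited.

2 -> 7 -> 9 -> 5 -> 12 -> 11 -> 4 -> 10 -> 3 -> 0 -> 1 -> 8 -> 6

Visit 2
2 → 7
7 → 9
9 → 5
5 → 12
12 → 11
11 → 4
4 → 10
10 → 3
3 → 0
0 → 1
1 → 8
1 → 6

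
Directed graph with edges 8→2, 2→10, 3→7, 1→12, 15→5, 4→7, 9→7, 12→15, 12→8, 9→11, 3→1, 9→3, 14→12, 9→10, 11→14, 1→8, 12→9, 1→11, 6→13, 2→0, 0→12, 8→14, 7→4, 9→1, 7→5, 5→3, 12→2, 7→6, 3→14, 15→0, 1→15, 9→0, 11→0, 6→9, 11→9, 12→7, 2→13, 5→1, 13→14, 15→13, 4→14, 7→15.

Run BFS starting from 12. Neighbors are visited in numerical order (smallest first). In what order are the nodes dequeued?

Visit 12; enqueue 2, 7, 8, 9, 15 → queue [2, 7, 8, 9, 15]
Visit 2; enqueue 0, 10, 13 → queue [7, 8, 9, 15, 0, 10, 13]
Visit 7; enqueue 4, 5, 6 → queue [8, 9, 15, 0, 10, 13, 4, 5, 6]
Visit 8; enqueue 14 → queue [9, 15, 0, 10, 13, 4, 5, 6, 14]
Visit 9; enqueue 1, 3, 11 → queue [15, 0, 10, 13, 4, 5, 6, 14, 1, 3, 11]
Visit 15 → queue [0, 10, 13, 4, 5, 6, 14, 1, 3, 11]
Visit 0 → queue [10, 13, 4, 5, 6, 14, 1, 3, 11]
Visit 10 → queue [13, 4, 5, 6, 14, 1, 3, 11]
Visit 13 → queue [4, 5, 6, 14, 1, 3, 11]
Visit 4 → queue [5, 6, 14, 1, 3, 11]
Visit 5 → queue [6, 14, 1, 3, 11]
Visit 6 → queue [14, 1, 3, 11]
Visit 14 → queue [1, 3, 11]
Visit 1 → queue [3, 11]
Visit 3 → queue [11]
Visit 11 → queue []

12 → 2 → 7 → 8 → 9 → 15 → 0 → 10 → 13 → 4 → 5 → 6 → 14 → 1 → 3 → 11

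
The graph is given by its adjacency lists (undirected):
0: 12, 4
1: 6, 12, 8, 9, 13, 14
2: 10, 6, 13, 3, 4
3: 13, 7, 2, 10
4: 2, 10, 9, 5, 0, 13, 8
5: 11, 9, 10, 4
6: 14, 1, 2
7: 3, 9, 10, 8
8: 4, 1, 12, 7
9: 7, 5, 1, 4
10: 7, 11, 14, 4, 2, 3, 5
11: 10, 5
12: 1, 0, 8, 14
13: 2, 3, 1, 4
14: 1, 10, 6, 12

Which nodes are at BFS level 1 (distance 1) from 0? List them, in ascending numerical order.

Level 0: 0
Level 1: 4, 12
Level 2: 1, 2, 5, 8, 9, 10, 13, 14
Level 3: 3, 6, 7, 11

4, 12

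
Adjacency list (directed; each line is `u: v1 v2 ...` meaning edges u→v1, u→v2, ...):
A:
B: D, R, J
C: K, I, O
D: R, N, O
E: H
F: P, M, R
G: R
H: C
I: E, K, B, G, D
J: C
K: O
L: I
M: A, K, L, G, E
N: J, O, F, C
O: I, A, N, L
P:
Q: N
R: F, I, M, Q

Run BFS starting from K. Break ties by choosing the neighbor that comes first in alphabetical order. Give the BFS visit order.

K, O, A, I, L, N, B, D, E, G, C, F, J, R, H, M, P, Q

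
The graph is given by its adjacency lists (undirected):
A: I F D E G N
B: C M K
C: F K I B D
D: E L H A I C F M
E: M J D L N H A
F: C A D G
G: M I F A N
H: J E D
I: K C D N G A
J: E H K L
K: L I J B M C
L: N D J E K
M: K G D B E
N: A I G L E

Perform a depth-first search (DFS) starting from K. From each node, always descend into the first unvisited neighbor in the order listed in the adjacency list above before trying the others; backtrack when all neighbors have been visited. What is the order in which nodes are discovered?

K, L, N, A, I, C, F, D, E, M, G, B, J, H

Visit K
K → L
L → N
N → A
A → I
I → C
C → F
F → D
D → E
E → M
M → G
M → B
E → J
J → H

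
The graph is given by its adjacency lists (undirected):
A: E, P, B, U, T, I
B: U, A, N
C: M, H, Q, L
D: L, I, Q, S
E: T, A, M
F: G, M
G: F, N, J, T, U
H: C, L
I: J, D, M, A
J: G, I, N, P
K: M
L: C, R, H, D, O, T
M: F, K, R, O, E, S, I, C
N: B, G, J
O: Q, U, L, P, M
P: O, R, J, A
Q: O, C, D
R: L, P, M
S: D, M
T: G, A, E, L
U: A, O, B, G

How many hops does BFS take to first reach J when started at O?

2

Level 0: O
Level 1: L, M, P, Q, U
Level 2: A, B, C, D, E, F, G, H, I, J, K, R, S, T
Level 3: N
J first appears at level 2.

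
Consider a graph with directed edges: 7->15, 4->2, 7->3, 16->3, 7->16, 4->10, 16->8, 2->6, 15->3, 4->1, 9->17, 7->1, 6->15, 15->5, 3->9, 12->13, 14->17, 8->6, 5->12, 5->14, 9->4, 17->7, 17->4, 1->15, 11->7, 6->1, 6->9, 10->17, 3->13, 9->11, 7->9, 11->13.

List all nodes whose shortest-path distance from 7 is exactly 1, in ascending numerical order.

1, 3, 9, 15, 16

Level 0: 7
Level 1: 1, 3, 9, 15, 16
Level 2: 4, 5, 8, 11, 13, 17
Level 3: 2, 6, 10, 12, 14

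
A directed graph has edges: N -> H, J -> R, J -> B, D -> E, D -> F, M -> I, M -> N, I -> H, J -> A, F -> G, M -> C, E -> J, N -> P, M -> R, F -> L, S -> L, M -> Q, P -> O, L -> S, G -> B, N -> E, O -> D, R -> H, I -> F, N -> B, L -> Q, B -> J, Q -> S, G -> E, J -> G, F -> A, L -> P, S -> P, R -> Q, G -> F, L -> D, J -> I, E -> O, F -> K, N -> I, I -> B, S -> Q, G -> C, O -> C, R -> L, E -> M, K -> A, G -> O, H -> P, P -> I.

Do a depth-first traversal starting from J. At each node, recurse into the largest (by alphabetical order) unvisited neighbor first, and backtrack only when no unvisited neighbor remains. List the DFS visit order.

J, R, Q, S, P, O, D, F, L, K, A, G, E, M, N, I, H, B, C

Visit J
J → R
R → Q
Q → S
S → P
P → O
O → D
D → F
F → L
F → K
K → A
F → G
G → E
E → M
M → N
N → I
I → H
I → B
M → C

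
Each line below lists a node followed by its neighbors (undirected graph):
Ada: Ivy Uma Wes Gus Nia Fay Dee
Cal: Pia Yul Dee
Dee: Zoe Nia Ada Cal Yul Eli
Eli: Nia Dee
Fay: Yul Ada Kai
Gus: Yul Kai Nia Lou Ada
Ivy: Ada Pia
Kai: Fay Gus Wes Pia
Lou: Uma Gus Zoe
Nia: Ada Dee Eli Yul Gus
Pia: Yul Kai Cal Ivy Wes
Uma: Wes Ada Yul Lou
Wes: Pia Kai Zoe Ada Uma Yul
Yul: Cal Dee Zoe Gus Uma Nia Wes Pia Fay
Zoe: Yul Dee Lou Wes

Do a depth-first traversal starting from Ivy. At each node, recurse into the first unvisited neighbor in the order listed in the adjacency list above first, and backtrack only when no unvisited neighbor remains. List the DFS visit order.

Visit Ivy
Ivy → Ada
Ada → Uma
Uma → Wes
Wes → Pia
Pia → Yul
Yul → Cal
Cal → Dee
Dee → Zoe
Zoe → Lou
Lou → Gus
Gus → Kai
Kai → Fay
Gus → Nia
Nia → Eli

Ivy, Ada, Uma, Wes, Pia, Yul, Cal, Dee, Zoe, Lou, Gus, Kai, Fay, Nia, Eli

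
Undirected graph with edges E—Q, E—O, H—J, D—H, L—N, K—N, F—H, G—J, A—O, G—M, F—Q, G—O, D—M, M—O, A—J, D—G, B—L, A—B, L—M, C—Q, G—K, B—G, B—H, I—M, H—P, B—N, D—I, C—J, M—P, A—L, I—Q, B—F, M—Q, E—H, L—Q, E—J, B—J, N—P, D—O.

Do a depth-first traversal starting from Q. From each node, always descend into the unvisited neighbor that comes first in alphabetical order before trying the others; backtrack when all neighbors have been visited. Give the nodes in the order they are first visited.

Visit Q
Q → C
C → J
J → A
A → B
B → F
F → H
H → D
D → G
G → K
K → N
N → L
L → M
M → I
M → O
O → E
M → P

Q, C, J, A, B, F, H, D, G, K, N, L, M, I, O, E, P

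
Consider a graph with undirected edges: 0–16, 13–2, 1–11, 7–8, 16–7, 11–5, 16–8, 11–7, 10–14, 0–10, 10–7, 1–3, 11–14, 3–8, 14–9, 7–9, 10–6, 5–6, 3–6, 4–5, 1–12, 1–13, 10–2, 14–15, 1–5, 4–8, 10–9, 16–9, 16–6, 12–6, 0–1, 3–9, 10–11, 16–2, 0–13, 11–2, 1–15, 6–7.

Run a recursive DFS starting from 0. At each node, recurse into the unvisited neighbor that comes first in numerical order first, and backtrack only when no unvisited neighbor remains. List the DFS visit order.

0 → 1 → 3 → 6 → 5 → 4 → 8 → 7 → 9 → 10 → 2 → 11 → 14 → 15 → 13 → 16 → 12

Visit 0
0 → 1
1 → 3
3 → 6
6 → 5
5 → 4
4 → 8
8 → 7
7 → 9
9 → 10
10 → 2
2 → 11
11 → 14
14 → 15
2 → 13
2 → 16
6 → 12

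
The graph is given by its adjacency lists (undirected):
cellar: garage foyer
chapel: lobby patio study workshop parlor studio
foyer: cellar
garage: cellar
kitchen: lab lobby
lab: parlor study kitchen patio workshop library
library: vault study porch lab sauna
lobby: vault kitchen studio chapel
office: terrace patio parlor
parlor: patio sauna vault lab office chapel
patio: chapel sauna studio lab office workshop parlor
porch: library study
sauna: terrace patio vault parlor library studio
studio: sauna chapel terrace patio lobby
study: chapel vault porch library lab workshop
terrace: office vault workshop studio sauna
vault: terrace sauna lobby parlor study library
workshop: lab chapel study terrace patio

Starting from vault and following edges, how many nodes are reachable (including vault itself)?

15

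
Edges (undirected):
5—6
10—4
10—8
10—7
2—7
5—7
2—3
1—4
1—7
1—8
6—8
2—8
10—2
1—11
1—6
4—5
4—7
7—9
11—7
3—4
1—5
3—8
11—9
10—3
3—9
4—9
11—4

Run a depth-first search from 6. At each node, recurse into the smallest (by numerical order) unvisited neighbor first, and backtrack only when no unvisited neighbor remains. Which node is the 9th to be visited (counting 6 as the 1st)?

Visit 6
6 → 1
1 → 4
4 → 3
3 → 2
2 → 7
7 → 5
7 → 9
9 → 11
7 → 10
10 → 8

Visit order: 6, 1, 4, 3, 2, 7, 5, 9, 11, 10, 8

11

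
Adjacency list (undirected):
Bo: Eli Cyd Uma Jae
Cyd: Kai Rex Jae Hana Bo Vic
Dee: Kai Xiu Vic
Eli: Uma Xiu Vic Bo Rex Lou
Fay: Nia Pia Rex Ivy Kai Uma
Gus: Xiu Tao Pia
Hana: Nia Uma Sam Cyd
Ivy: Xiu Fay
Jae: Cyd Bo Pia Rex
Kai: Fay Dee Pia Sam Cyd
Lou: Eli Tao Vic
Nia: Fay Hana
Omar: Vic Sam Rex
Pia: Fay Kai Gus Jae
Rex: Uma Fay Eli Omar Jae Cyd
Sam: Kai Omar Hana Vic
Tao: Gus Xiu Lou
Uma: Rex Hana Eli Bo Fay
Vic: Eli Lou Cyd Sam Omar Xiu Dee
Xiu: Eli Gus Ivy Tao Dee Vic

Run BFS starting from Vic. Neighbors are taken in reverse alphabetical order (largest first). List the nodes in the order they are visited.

Visit Vic; enqueue Xiu, Sam, Omar, Lou, Eli, Dee, Cyd → queue [Xiu, Sam, Omar, Lou, Eli, Dee, Cyd]
Visit Xiu; enqueue Tao, Ivy, Gus → queue [Sam, Omar, Lou, Eli, Dee, Cyd, Tao, Ivy, Gus]
Visit Sam; enqueue Kai, Hana → queue [Omar, Lou, Eli, Dee, Cyd, Tao, Ivy, Gus, Kai, Hana]
Visit Omar; enqueue Rex → queue [Lou, Eli, Dee, Cyd, Tao, Ivy, Gus, Kai, Hana, Rex]
Visit Lou → queue [Eli, Dee, Cyd, Tao, Ivy, Gus, Kai, Hana, Rex]
Visit Eli; enqueue Uma, Bo → queue [Dee, Cyd, Tao, Ivy, Gus, Kai, Hana, Rex, Uma, Bo]
Visit Dee → queue [Cyd, Tao, Ivy, Gus, Kai, Hana, Rex, Uma, Bo]
Visit Cyd; enqueue Jae → queue [Tao, Ivy, Gus, Kai, Hana, Rex, Uma, Bo, Jae]
Visit Tao → queue [Ivy, Gus, Kai, Hana, Rex, Uma, Bo, Jae]
Visit Ivy; enqueue Fay → queue [Gus, Kai, Hana, Rex, Uma, Bo, Jae, Fay]
Visit Gus; enqueue Pia → queue [Kai, Hana, Rex, Uma, Bo, Jae, Fay, Pia]
Visit Kai → queue [Hana, Rex, Uma, Bo, Jae, Fay, Pia]
Visit Hana; enqueue Nia → queue [Rex, Uma, Bo, Jae, Fay, Pia, Nia]
Visit Rex → queue [Uma, Bo, Jae, Fay, Pia, Nia]
Visit Uma → queue [Bo, Jae, Fay, Pia, Nia]
Visit Bo → queue [Jae, Fay, Pia, Nia]
Visit Jae → queue [Fay, Pia, Nia]
Visit Fay → queue [Pia, Nia]
Visit Pia → queue [Nia]
Visit Nia → queue []

Vic Xiu Sam Omar Lou Eli Dee Cyd Tao Ivy Gus Kai Hana Rex Uma Bo Jae Fay Pia Nia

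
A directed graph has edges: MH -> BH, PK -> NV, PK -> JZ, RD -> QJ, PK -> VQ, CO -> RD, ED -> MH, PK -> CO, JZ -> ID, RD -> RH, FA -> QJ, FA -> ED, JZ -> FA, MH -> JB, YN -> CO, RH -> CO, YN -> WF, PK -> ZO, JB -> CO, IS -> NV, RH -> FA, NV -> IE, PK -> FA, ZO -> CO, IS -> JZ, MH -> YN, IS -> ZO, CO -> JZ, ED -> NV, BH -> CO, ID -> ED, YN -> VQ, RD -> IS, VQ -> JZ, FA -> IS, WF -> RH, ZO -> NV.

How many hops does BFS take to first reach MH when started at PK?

Level 0: PK
Level 1: CO, FA, JZ, NV, VQ, ZO
Level 2: ED, ID, IE, IS, QJ, RD
Level 3: MH, RH
Level 4: BH, JB, YN
Level 5: WF
MH first appears at level 3.

3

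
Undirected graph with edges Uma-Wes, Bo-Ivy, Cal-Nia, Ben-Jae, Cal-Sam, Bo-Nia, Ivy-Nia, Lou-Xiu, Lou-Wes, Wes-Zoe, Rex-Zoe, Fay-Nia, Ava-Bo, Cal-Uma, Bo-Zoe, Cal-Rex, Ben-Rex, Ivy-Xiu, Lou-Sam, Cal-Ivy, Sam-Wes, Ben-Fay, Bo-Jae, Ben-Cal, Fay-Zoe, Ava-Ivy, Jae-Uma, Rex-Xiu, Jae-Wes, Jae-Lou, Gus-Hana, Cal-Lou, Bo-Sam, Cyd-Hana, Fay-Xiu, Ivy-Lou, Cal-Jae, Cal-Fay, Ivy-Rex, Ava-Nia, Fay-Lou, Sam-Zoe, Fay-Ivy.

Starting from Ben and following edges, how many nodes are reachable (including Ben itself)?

15

BFS from Ben visits: Ben, Rex, Jae, Fay, Cal, Zoe, Xiu, Ivy, Wes, Uma, Lou, Bo, Nia, Sam, Ava
Reachable nodes: 15 of 18 total.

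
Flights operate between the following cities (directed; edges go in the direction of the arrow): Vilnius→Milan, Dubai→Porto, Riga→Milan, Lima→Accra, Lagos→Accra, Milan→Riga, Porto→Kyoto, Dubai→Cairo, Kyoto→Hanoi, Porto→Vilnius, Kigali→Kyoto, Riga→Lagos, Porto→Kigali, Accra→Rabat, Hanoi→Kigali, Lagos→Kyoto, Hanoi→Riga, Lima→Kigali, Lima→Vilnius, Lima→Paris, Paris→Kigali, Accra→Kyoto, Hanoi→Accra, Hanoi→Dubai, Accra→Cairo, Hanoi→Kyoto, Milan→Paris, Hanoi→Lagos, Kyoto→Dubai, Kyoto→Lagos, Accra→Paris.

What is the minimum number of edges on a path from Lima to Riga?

Level 0: Lima
Level 1: Accra, Kigali, Paris, Vilnius
Level 2: Cairo, Kyoto, Milan, Rabat
Level 3: Dubai, Hanoi, Lagos, Riga
Level 4: Porto
Riga first appears at level 3.

3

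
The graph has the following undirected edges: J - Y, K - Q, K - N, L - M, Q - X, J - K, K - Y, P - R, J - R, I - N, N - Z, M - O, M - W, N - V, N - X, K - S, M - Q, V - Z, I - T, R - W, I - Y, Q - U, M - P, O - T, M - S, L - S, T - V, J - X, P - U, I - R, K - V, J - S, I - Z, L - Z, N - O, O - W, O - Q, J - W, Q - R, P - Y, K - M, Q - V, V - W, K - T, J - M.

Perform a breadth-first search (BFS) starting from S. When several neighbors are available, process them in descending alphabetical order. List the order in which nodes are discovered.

S, M, L, K, J, W, Q, P, O, Z, Y, V, T, N, X, R, U, I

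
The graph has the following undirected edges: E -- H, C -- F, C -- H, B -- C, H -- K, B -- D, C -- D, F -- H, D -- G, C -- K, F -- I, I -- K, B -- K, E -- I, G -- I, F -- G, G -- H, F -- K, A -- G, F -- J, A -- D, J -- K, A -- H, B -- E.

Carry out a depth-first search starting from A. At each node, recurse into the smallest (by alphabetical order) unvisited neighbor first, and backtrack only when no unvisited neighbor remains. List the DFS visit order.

Visit A
A → D
D → B
B → C
C → F
F → G
G → H
H → E
E → I
I → K
K → J

A, D, B, C, F, G, H, E, I, K, J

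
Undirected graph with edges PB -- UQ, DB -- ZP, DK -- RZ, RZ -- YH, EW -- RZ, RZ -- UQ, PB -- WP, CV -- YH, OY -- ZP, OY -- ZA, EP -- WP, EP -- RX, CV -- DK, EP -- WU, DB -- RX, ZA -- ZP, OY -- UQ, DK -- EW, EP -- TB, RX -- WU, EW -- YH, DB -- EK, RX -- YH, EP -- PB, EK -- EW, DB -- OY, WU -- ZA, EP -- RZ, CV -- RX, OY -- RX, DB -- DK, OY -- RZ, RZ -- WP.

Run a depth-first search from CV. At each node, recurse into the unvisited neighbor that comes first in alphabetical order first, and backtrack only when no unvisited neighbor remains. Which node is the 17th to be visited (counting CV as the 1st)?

Visit CV
CV → DK
DK → DB
DB → EK
EK → EW
EW → RZ
RZ → EP
EP → PB
PB → UQ
UQ → OY
OY → RX
RX → WU
WU → ZA
ZA → ZP
RX → YH
PB → WP
EP → TB

Visit order: CV, DK, DB, EK, EW, RZ, EP, PB, UQ, OY, RX, WU, ZA, ZP, YH, WP, TB

TB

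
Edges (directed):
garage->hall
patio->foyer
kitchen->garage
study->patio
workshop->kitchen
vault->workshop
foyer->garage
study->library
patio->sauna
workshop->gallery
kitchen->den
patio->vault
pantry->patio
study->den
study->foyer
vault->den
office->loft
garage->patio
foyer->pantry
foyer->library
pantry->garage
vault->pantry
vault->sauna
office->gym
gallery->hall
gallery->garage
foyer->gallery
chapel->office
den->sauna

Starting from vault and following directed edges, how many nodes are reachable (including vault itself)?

12

BFS from vault visits: vault, den, pantry, sauna, workshop, garage, patio, gallery, kitchen, hall, foyer, library
Reachable nodes: 12 of 17 total.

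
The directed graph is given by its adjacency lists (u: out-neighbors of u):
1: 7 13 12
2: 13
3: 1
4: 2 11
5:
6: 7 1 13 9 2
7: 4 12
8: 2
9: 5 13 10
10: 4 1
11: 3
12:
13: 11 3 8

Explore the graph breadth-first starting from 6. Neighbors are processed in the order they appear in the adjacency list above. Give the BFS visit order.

6 → 7 → 1 → 13 → 9 → 2 → 4 → 12 → 11 → 3 → 8 → 5 → 10

Visit 6; enqueue 7, 1, 13, 9, 2 → queue [7, 1, 13, 9, 2]
Visit 7; enqueue 4, 12 → queue [1, 13, 9, 2, 4, 12]
Visit 1 → queue [13, 9, 2, 4, 12]
Visit 13; enqueue 11, 3, 8 → queue [9, 2, 4, 12, 11, 3, 8]
Visit 9; enqueue 5, 10 → queue [2, 4, 12, 11, 3, 8, 5, 10]
Visit 2 → queue [4, 12, 11, 3, 8, 5, 10]
Visit 4 → queue [12, 11, 3, 8, 5, 10]
Visit 12 → queue [11, 3, 8, 5, 10]
Visit 11 → queue [3, 8, 5, 10]
Visit 3 → queue [8, 5, 10]
Visit 8 → queue [5, 10]
Visit 5 → queue [10]
Visit 10 → queue []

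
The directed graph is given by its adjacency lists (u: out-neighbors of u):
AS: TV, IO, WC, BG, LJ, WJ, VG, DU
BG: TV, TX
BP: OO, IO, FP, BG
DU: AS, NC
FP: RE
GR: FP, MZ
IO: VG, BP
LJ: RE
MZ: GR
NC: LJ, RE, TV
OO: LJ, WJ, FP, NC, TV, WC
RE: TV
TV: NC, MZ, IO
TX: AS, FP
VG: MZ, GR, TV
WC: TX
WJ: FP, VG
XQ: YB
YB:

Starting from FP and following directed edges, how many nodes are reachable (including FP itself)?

17

BFS from FP visits: FP, RE, TV, IO, MZ, NC, BP, VG, GR, LJ, BG, OO, TX, WC, WJ, AS, DU
Reachable nodes: 17 of 19 total.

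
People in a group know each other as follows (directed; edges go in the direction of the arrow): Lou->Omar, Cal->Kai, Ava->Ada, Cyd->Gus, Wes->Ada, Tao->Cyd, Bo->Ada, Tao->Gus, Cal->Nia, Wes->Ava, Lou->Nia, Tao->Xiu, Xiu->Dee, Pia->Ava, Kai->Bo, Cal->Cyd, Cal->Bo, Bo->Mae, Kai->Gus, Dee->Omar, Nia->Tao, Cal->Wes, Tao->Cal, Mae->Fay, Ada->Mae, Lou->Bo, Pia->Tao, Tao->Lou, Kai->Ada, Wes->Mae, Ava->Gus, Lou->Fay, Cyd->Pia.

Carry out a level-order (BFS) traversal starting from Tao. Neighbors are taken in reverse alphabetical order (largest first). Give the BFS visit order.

Tao Xiu Lou Gus Cyd Cal Dee Omar Nia Fay Bo Pia Wes Kai Mae Ada Ava

Visit Tao; enqueue Xiu, Lou, Gus, Cyd, Cal → queue [Xiu, Lou, Gus, Cyd, Cal]
Visit Xiu; enqueue Dee → queue [Lou, Gus, Cyd, Cal, Dee]
Visit Lou; enqueue Omar, Nia, Fay, Bo → queue [Gus, Cyd, Cal, Dee, Omar, Nia, Fay, Bo]
Visit Gus → queue [Cyd, Cal, Dee, Omar, Nia, Fay, Bo]
Visit Cyd; enqueue Pia → queue [Cal, Dee, Omar, Nia, Fay, Bo, Pia]
Visit Cal; enqueue Wes, Kai → queue [Dee, Omar, Nia, Fay, Bo, Pia, Wes, Kai]
Visit Dee → queue [Omar, Nia, Fay, Bo, Pia, Wes, Kai]
Visit Omar → queue [Nia, Fay, Bo, Pia, Wes, Kai]
Visit Nia → queue [Fay, Bo, Pia, Wes, Kai]
Visit Fay → queue [Bo, Pia, Wes, Kai]
Visit Bo; enqueue Mae, Ada → queue [Pia, Wes, Kai, Mae, Ada]
Visit Pia; enqueue Ava → queue [Wes, Kai, Mae, Ada, Ava]
Visit Wes → queue [Kai, Mae, Ada, Ava]
Visit Kai → queue [Mae, Ada, Ava]
Visit Mae → queue [Ada, Ava]
Visit Ada → queue [Ava]
Visit Ava → queue []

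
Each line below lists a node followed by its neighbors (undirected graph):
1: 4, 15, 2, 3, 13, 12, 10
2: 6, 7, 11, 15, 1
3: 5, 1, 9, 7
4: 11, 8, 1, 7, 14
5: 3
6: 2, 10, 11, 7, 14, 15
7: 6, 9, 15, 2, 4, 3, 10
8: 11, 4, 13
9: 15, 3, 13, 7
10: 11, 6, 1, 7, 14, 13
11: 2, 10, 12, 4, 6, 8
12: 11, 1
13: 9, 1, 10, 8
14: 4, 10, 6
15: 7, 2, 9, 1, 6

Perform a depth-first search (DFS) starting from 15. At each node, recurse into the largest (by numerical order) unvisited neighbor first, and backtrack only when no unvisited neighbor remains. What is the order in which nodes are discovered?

Visit 15
15 → 9
9 → 13
13 → 10
10 → 14
14 → 6
6 → 11
11 → 12
12 → 1
1 → 4
4 → 8
4 → 7
7 → 3
3 → 5
7 → 2

15 → 9 → 13 → 10 → 14 → 6 → 11 → 12 → 1 → 4 → 8 → 7 → 3 → 5 → 2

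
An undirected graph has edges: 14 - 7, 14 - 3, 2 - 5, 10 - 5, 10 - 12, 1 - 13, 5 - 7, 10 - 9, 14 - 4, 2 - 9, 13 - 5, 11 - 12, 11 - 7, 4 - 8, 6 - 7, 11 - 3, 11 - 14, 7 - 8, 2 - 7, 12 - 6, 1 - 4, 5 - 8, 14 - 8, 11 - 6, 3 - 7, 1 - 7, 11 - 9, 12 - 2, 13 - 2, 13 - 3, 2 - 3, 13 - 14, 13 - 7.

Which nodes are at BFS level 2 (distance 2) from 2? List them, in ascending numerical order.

Level 0: 2
Level 1: 3, 5, 7, 9, 12, 13
Level 2: 1, 6, 8, 10, 11, 14
Level 3: 4

1, 6, 8, 10, 11, 14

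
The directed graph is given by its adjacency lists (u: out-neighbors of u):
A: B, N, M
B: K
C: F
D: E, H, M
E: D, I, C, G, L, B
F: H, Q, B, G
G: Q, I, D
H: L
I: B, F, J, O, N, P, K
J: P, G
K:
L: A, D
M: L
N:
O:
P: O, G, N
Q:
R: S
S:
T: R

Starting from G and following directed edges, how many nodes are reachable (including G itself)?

BFS from G visits: G, Q, I, D, B, F, J, O, N, P, K, E, H, M, C, L, A
Reachable nodes: 17 of 20 total.

17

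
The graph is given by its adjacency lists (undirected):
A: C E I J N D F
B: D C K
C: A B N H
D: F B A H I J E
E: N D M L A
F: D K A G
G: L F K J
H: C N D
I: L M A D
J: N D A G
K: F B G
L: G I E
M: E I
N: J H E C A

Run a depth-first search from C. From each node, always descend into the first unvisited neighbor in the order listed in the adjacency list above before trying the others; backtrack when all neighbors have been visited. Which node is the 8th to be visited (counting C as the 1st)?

Visit C
C → A
A → E
E → N
N → J
J → D
D → F
F → K
K → B
K → G
G → L
L → I
I → M
D → H

Visit order: C, A, E, N, J, D, F, K, B, G, L, I, M, H

K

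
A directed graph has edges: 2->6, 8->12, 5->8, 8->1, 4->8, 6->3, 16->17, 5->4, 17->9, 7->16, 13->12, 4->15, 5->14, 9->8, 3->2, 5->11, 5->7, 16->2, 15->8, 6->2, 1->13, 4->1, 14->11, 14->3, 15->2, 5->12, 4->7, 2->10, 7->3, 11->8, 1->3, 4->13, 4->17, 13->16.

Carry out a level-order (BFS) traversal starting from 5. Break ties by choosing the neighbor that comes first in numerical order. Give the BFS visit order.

5 4 7 8 11 12 14 1 13 15 17 3 16 2 9 6 10

Visit 5; enqueue 4, 7, 8, 11, 12, 14 → queue [4, 7, 8, 11, 12, 14]
Visit 4; enqueue 1, 13, 15, 17 → queue [7, 8, 11, 12, 14, 1, 13, 15, 17]
Visit 7; enqueue 3, 16 → queue [8, 11, 12, 14, 1, 13, 15, 17, 3, 16]
Visit 8 → queue [11, 12, 14, 1, 13, 15, 17, 3, 16]
Visit 11 → queue [12, 14, 1, 13, 15, 17, 3, 16]
Visit 12 → queue [14, 1, 13, 15, 17, 3, 16]
Visit 14 → queue [1, 13, 15, 17, 3, 16]
Visit 1 → queue [13, 15, 17, 3, 16]
Visit 13 → queue [15, 17, 3, 16]
Visit 15; enqueue 2 → queue [17, 3, 16, 2]
Visit 17; enqueue 9 → queue [3, 16, 2, 9]
Visit 3 → queue [16, 2, 9]
Visit 16 → queue [2, 9]
Visit 2; enqueue 6, 10 → queue [9, 6, 10]
Visit 9 → queue [6, 10]
Visit 6 → queue [10]
Visit 10 → queue []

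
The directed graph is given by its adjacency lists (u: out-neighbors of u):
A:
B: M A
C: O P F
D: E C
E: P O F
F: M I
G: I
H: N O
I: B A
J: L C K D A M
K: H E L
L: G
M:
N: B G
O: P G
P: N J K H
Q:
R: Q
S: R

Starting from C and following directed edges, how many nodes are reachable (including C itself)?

BFS from C visits: C, O, P, F, G, N, J, K, H, M, I, B, L, D, A, E
Reachable nodes: 16 of 19 total.

16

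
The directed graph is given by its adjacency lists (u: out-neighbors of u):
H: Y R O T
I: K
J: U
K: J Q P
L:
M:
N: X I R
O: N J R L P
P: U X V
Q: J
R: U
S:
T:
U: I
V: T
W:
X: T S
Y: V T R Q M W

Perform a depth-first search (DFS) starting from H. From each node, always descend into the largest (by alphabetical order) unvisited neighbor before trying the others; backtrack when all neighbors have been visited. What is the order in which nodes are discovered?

Visit H
H → Y
Y → W
Y → V
V → T
Y → R
R → U
U → I
I → K
K → Q
Q → J
K → P
P → X
X → S
Y → M
H → O
O → N
O → L

H -> Y -> W -> V -> T -> R -> U -> I -> K -> Q -> J -> P -> X -> S -> M -> O -> N -> L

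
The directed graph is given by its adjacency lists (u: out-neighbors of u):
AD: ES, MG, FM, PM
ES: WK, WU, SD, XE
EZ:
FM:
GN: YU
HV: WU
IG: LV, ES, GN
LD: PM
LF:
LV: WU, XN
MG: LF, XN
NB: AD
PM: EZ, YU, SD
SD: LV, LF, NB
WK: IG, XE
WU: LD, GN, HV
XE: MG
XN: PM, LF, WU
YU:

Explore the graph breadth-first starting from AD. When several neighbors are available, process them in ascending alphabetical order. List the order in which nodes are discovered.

AD, ES, FM, MG, PM, SD, WK, WU, XE, LF, XN, EZ, YU, LV, NB, IG, GN, HV, LD

Visit AD; enqueue ES, FM, MG, PM → queue [ES, FM, MG, PM]
Visit ES; enqueue SD, WK, WU, XE → queue [FM, MG, PM, SD, WK, WU, XE]
Visit FM → queue [MG, PM, SD, WK, WU, XE]
Visit MG; enqueue LF, XN → queue [PM, SD, WK, WU, XE, LF, XN]
Visit PM; enqueue EZ, YU → queue [SD, WK, WU, XE, LF, XN, EZ, YU]
Visit SD; enqueue LV, NB → queue [WK, WU, XE, LF, XN, EZ, YU, LV, NB]
Visit WK; enqueue IG → queue [WU, XE, LF, XN, EZ, YU, LV, NB, IG]
Visit WU; enqueue GN, HV, LD → queue [XE, LF, XN, EZ, YU, LV, NB, IG, GN, HV, LD]
Visit XE → queue [LF, XN, EZ, YU, LV, NB, IG, GN, HV, LD]
Visit LF → queue [XN, EZ, YU, LV, NB, IG, GN, HV, LD]
Visit XN → queue [EZ, YU, LV, NB, IG, GN, HV, LD]
Visit EZ → queue [YU, LV, NB, IG, GN, HV, LD]
Visit YU → queue [LV, NB, IG, GN, HV, LD]
Visit LV → queue [NB, IG, GN, HV, LD]
Visit NB → queue [IG, GN, HV, LD]
Visit IG → queue [GN, HV, LD]
Visit GN → queue [HV, LD]
Visit HV → queue [LD]
Visit LD → queue []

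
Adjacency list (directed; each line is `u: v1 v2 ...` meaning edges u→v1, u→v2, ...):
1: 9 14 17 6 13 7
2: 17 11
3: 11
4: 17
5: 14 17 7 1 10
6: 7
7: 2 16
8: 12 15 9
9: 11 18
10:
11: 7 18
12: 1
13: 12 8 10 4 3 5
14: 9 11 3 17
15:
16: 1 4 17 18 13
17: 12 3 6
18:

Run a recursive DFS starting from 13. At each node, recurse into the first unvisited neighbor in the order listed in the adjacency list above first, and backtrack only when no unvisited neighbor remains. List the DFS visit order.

Visit 13
13 → 12
12 → 1
1 → 9
9 → 11
11 → 7
7 → 2
2 → 17
17 → 3
17 → 6
7 → 16
16 → 4
16 → 18
1 → 14
13 → 8
8 → 15
13 → 10
13 → 5

13, 12, 1, 9, 11, 7, 2, 17, 3, 6, 16, 4, 18, 14, 8, 15, 10, 5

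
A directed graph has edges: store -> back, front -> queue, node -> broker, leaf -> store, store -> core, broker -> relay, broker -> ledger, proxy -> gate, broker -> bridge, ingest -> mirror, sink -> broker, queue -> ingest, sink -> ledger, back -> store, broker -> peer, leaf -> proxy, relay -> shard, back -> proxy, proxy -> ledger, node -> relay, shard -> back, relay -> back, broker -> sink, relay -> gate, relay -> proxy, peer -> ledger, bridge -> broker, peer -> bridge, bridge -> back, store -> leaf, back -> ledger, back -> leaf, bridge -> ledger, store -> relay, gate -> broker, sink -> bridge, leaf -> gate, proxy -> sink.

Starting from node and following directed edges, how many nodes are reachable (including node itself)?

BFS from node visits: node, broker, relay, bridge, ledger, peer, sink, back, gate, proxy, shard, leaf, store, core
Reachable nodes: 14 of 18 total.

14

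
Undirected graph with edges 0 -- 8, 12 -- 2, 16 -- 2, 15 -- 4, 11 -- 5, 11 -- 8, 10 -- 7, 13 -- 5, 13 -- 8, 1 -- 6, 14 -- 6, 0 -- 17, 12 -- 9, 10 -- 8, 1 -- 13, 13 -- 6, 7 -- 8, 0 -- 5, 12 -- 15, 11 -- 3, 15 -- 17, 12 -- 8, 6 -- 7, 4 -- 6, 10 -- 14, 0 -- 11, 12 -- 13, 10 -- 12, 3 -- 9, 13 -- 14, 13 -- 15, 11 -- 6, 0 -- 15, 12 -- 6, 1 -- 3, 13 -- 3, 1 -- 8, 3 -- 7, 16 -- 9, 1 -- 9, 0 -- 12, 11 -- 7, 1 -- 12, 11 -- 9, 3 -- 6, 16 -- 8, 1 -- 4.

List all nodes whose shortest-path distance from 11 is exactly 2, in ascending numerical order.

1, 4, 10, 12, 13, 14, 15, 16, 17

Level 0: 11
Level 1: 0, 3, 5, 6, 7, 8, 9
Level 2: 1, 4, 10, 12, 13, 14, 15, 16, 17
Level 3: 2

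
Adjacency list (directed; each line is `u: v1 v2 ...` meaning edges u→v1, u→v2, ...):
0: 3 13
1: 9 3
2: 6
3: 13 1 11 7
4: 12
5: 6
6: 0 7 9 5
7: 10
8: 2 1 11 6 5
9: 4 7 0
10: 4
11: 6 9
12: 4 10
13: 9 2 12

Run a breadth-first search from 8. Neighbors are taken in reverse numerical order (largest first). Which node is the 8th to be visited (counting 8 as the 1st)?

7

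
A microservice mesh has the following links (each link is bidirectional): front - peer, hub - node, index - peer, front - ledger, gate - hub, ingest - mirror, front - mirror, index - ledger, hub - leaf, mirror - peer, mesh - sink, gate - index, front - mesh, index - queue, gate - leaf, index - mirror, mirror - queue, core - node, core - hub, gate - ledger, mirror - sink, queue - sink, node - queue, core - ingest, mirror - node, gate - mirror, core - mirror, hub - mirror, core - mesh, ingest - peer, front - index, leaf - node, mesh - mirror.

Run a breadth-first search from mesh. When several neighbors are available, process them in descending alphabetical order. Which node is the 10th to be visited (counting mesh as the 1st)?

Visit mesh; enqueue sink, mirror, front, core → queue [sink, mirror, front, core]
Visit sink; enqueue queue → queue [mirror, front, core, queue]
Visit mirror; enqueue peer, node, ingest, index, hub, gate → queue [front, core, queue, peer, node, ingest, index, hub, gate]
Visit front; enqueue ledger → queue [core, queue, peer, node, ingest, index, hub, gate, ledger]
Visit core → queue [queue, peer, node, ingest, index, hub, gate, ledger]
Visit queue → queue [peer, node, ingest, index, hub, gate, ledger]
Visit peer → queue [node, ingest, index, hub, gate, ledger]
Visit node; enqueue leaf → queue [ingest, index, hub, gate, ledger, leaf]
Visit ingest → queue [index, hub, gate, ledger, leaf]
Visit index → queue [hub, gate, ledger, leaf]
Visit hub → queue [gate, ledger, leaf]
Visit gate → queue [ledger, leaf]
Visit ledger → queue [leaf]
Visit leaf → queue []

Visit order: mesh, sink, mirror, front, core, queue, peer, node, ingest, index, hub, gate, ledger, leaf

index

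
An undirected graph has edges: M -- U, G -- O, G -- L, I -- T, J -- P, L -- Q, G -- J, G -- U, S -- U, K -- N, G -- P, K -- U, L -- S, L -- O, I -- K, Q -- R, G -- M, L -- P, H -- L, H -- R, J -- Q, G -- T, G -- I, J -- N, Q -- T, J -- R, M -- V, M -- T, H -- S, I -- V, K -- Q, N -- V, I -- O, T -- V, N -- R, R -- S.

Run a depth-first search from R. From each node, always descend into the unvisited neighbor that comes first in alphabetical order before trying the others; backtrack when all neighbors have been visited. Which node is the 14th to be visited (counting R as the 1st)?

Visit R
R → H
H → L
L → G
G → I
I → K
K → N
N → J
J → P
J → Q
Q → T
T → M
M → U
U → S
M → V
I → O

Visit order: R, H, L, G, I, K, N, J, P, Q, T, M, U, S, V, O

S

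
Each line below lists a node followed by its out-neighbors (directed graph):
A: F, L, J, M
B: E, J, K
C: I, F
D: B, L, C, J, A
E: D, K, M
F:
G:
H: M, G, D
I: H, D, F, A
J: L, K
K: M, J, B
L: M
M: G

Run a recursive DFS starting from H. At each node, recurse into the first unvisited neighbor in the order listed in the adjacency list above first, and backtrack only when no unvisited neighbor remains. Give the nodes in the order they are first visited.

H -> M -> G -> D -> B -> E -> K -> J -> L -> C -> I -> F -> A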